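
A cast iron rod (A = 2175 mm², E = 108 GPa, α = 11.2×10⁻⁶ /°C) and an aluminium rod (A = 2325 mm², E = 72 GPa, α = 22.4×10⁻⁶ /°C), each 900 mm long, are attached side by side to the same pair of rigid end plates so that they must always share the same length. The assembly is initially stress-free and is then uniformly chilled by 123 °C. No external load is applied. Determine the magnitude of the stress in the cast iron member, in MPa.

Equilibrium of a rigid end plate with no external load gives equal and opposite internal forces ±P in the two members. Since α_{aluminium} > α_{cast iron}, cooling drives the aluminium into tension and the cast iron into compression.
Compatibility of the two members (thermal + elastic change equal): (α₁ − α₂)ΔT = P·[1/(A₁E₁) + 1/(A₂E₂)].
|α₁ − α₂|·ΔT = 11.2×10⁻⁶ × 123 = 0.001378.
1/(A₁E₁) + 1/(A₂E₂) = 1/(2175×108×10³) + 1/(2325×72×10³) = 1.023×10⁻⁸ N⁻¹.
So P = 0.001378 / 1.023×10⁻⁸ = 134.7 kN.
σ_{cast iron} = P/A₁ = 134700/2175 = 61.91 MPa, compressive.

σ ≈ 61.9 MPa (compressive)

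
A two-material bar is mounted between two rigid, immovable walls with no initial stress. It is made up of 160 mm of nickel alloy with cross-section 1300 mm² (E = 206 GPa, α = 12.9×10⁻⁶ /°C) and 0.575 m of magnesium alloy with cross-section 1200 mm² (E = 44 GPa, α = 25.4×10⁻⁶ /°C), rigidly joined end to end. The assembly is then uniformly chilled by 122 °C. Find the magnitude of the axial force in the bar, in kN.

With the walls removed the bar would change length by δ_free = Σ αᵢΔT Lᵢ = 12.9×10⁻⁶×122×160 + 25.4×10⁻⁶×122×575 = 2.034 mm.
The rigid supports impose zero overall length change; the single axial force P common to all segments must satisfy P Σ Lᵢ/(AᵢEᵢ) = δ_free.
Σ Lᵢ/(AᵢEᵢ) = 160/(1300×206×10³) + 575/(1200×44×10³) = 1.149×10⁻⁵ mm/N.
P = 2.034 / 1.149×10⁻⁵ = 177000 N = 177 kN, tensile.

P ≈ 177 kN (tensile)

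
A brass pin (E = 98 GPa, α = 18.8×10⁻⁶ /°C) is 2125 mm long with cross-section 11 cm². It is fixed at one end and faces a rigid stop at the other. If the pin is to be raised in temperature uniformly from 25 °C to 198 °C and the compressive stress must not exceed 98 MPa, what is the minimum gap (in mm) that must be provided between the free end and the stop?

With no wall the pin would lengthen by αΔT L = 18.8×10⁻⁶ × 173 × 2125 = 6.911 mm.
A stress of 98 MPa corresponds to the wall pushing the pin back by σL/E = 98×2125/(98×10³) = 2.125 mm.
So the gap has to take up the difference, g_min = δ_free − σL/E = 6.911 − 2.125 = 4.786 mm.

g ≈ 4.79 mm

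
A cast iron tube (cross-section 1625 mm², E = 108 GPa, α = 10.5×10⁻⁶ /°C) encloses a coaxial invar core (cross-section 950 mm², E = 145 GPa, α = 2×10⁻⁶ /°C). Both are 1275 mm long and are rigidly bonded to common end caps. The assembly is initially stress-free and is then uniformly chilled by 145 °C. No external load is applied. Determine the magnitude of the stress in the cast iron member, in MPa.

σ ≈ 58.5 MPa (tensile)

Both members must finish at the same length. With the larger α, the cast iron tends to over-contract; the plates restrain it, putting the cast iron in tension and the invar in compression. With no external load the two internal forces are equal and opposite, magnitude P.
Compatibility of the two members (thermal + elastic change equal): (α₁ − α₂)ΔT = P·[1/(A₁E₁) + 1/(A₂E₂)].
|α₁ − α₂|·ΔT = 8.5×10⁻⁶ × 145 = 0.001233.
1/(A₁E₁) + 1/(A₂E₂) = 1/(1625×108×10³) + 1/(950×145×10³) = 1.296×10⁻⁸ N⁻¹.
So P = 0.001233 / 1.296×10⁻⁸ = 95.12 kN.
σ_{cast iron} = P/A₁ = 95120/1625 = 58.53 MPa, tensile.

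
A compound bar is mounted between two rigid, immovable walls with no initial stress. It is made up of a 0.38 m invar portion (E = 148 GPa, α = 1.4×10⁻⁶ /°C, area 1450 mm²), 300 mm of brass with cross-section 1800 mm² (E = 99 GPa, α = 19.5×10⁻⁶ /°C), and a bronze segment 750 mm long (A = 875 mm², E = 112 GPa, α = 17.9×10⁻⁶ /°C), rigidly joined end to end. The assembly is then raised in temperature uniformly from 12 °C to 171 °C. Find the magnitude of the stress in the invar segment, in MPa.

σ ≈ 196 MPa (compressive)

If the supports were absent, the total length change would be Σ αᵢΔT Lᵢ = 1.4×10⁻⁶×159×380 + 19.5×10⁻⁶×159×300 + 17.9×10⁻⁶×159×750 = 3.149 mm.
The walls prevent any net length change, so an axial force P (same in every segment) develops. Compatibility: P · Σ Lᵢ/(AᵢEᵢ) = δ_free.
Σ Lᵢ/(AᵢEᵢ) = 380/(1450×148×10³) + 300/(1800×99×10³) + 750/(875×112×10³) = 1.111×10⁻⁵ mm/N.
So P = 3.149 / 1.111×10⁻⁵ = 283.5 kN, compressive.
σ_{invar} = P / A = 283500 / 1450 = 195.5 MPa.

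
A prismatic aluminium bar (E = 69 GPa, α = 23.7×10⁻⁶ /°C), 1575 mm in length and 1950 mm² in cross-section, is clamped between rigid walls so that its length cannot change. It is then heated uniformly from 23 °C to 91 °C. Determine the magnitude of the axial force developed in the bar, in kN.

Full restraint means ε = 0, so the stress is σ = EαΔT = 69×10³ × 23.7×10⁻⁶ × 68 = 111.2 MPa.
Axial force P = σA = 111.2 × 1950 = 216800 N = 216.8 kN, compressive.

P ≈ 217 kN (compressive)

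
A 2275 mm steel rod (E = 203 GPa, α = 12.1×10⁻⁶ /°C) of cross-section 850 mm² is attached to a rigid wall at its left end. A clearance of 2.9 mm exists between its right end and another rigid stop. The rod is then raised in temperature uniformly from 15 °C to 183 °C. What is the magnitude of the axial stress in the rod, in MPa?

σ ≈ 154 MPa (compressive)

If the wall were absent the rod would grow by αΔT L = 12.1×10⁻⁶ × 168 × 2275 = 4.625 mm.
The gap closes (δ_free > 2.9 mm) and the wall then resists a further 4.625 − 2.9 = 1.725 mm of expansion.
So σ = E(δ_free − g)/L = 203×10³ × 1.725/2275 = 153.9 MPa.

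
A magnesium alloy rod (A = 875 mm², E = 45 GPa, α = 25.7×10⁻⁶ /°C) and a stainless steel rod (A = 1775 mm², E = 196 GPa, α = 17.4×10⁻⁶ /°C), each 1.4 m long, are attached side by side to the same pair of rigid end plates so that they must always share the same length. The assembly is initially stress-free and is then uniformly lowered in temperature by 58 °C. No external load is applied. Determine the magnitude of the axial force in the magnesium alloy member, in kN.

P ≈ 17 kN (tensile in the magnesium alloy)

The magnesium alloy has the larger α, so on cooling it would change length more than the stainless steel if both were free. The rigid plates force a common final length, so the magnesium alloy is put into tension and the stainless steel into compression, with equal and opposite forces P (no external load).
Setting the final lengths equal and cancelling L: (α₁ − α₂)ΔT = P/(A₁E₁) + P/(A₂E₂).
|α₁ − α₂|·ΔT = 8.3×10⁻⁶ × 58 = 0.0004814.
1/(A₁E₁) + 1/(A₂E₂) = 1/(875×45×10³) + 1/(1775×196×10³) = 2.827×10⁻⁸ N⁻¹.
So P = 0.0004814 / 2.827×10⁻⁸ = 17.03 kN.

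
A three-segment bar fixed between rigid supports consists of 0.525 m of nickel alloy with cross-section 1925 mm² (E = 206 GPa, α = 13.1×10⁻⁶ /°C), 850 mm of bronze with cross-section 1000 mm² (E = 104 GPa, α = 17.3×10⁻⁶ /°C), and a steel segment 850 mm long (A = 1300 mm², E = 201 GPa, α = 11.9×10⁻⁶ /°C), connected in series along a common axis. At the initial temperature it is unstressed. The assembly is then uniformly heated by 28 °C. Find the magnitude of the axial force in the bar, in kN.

P ≈ 69.6 kN (compressive)

With the walls removed the bar would change length by δ_free = Σ αᵢΔT Lᵢ = 13.1×10⁻⁶×28×525 + 17.3×10⁻⁶×28×850 + 11.9×10⁻⁶×28×850 = 0.8875 mm.
The rigid supports impose zero overall length change; the single axial force P common to all segments must satisfy P Σ Lᵢ/(AᵢEᵢ) = δ_free.
The series flexibility is Σ Lᵢ/(AᵢEᵢ) = 525/(1925×206×10³) + 850/(1000×104×10³) + 850/(1300×201×10³) = 1.275×10⁻⁵ mm/N.
Hence P = δ_free / Σ(L/AE) = 0.8875/1.275×10⁻⁵ = 69.61 kN (compressive).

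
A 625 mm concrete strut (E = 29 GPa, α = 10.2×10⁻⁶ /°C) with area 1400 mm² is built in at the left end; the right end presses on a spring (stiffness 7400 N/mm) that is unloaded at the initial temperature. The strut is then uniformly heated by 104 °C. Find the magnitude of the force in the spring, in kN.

P ≈ 4.4 kN

Free thermal expansion: δ_free = αΔT L = 10.2×10⁻⁶ × 104 × 625 = 0.663 mm.
With a force P in the spring, the elastic change of the strut is PL/(AE) and that of the spring is P/k; compatibility requires their sum to equal δ_free.
P [ L/(AE) + 1/k ] = δ_free → P [ 625/(1400×29×10³) + 1/(7400) ] = 0.663.
P = 0.663 / 0.0001505 = 4404 N.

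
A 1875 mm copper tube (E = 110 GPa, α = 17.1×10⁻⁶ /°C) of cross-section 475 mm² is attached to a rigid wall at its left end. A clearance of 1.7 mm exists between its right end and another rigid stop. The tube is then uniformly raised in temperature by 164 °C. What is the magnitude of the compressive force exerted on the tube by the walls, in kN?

Free thermal elongation = αΔT L = 17.1×10⁻⁶ × 164 × 1875 = 5.258 mm.
The gap closes (δ_free > 1.7 mm) and the wall then resists a further 5.258 − 1.7 = 3.558 mm of expansion.
So σ = E(δ_free − g)/L = 110×10³ × 3.558/1875 = 208.8 MPa.
P = σA = 208.8 × 475 = 99.16 kN.

P ≈ 99.2 kN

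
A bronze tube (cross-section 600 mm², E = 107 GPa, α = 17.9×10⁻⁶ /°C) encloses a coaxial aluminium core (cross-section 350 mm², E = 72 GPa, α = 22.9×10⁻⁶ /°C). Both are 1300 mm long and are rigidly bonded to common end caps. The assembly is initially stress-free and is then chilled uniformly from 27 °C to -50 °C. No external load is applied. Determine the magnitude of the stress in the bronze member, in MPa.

σ ≈ 11.6 MPa (compressive)

The aluminium has the larger α, so on cooling it would change length more than the bronze if both were free. The rigid plates force a common final length, so the aluminium is put into tension and the bronze into compression, with equal and opposite forces P (no external load).
Compatibility of the two members (thermal + elastic change equal): (α₁ − α₂)ΔT = P·[1/(A₁E₁) + 1/(A₂E₂)].
|α₁ − α₂|·ΔT = 5×10⁻⁶ × 77 = 0.000385.
1/(A₁E₁) + 1/(A₂E₂) = 1/(600×107×10³) + 1/(350×72×10³) = 5.526×10⁻⁸ N⁻¹.
So P = 0.000385 / 5.526×10⁻⁸ = 6.967 kN.
σ_{bronze} = P/A₁ = 6967/600 = 11.61 MPa, compressive.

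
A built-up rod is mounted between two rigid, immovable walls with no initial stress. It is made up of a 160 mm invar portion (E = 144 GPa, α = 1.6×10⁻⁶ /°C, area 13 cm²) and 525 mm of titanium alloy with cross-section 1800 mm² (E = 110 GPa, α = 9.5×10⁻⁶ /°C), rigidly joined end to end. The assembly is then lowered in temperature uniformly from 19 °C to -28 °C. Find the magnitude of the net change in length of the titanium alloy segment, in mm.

|ΔL| ≈ 0.048 mm

Free thermal contraction of the whole bar: Σ αᵢΔT Lᵢ = 1.6×10⁻⁶×47×160 + 9.5×10⁻⁶×47×525 = 0.2464 mm.
Since the ends are fixed, an axial force P builds up, equal in every segment, with P · Σ Lᵢ/(AᵢEᵢ) = δ_free.
The series flexibility is Σ Lᵢ/(AᵢEᵢ) = 160/(1300×144×10³) + 525/(1800×110×10³) = 3.506×10⁻⁶ mm/N.
So P = 0.2464 / 3.506×10⁻⁶ = 70.29 kN, tensile.
For the titanium alloy segment, free thermal change = 9.5×10⁻⁶×47×525 = 0.2344 mm and elastic change from P = 70290×525/(1800×110×10³) = 0.1864 mm; these oppose, so the net change is 0.048 mm (segment shortens).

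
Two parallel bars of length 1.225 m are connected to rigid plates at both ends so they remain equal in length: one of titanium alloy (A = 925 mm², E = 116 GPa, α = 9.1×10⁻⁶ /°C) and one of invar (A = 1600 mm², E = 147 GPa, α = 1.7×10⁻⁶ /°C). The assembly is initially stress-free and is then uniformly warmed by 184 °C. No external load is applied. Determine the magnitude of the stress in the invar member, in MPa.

Equilibrium of a rigid end plate with no external load gives equal and opposite internal forces ±P in the two members. Since α_{titanium alloy} > α_{invar}, heating drives the titanium alloy into compression and the invar into tension.
Compatibility of the two members (thermal + elastic change equal): (α₁ − α₂)ΔT = P·[1/(A₁E₁) + 1/(A₂E₂)].
|α₁ − α₂|·ΔT = 7.4×10⁻⁶ × 184 = 0.001362.
1/(A₁E₁) + 1/(A₂E₂) = 1/(925×116×10³) + 1/(1600×147×10³) = 1.357×10⁻⁸ N⁻¹.
P = 0.001362 / 1.357×10⁻⁸ = 100300 N = 100.3 kN.
σ_{invar} = P/A₂ = 100300/1600 = 62.71 MPa, tensile.

σ ≈ 62.7 MPa (tensile)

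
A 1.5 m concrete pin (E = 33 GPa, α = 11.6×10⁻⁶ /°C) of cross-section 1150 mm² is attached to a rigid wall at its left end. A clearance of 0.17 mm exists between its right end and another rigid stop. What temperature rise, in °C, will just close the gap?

ΔT ≈ 9.77 °C

The gap closes when αΔT L = 0.17 mm, since the pin is still unstressed at that instant.
So ΔT = g/(αL) = 0.17/(11.6×10⁻⁶ × 1500) = 9.77 °C.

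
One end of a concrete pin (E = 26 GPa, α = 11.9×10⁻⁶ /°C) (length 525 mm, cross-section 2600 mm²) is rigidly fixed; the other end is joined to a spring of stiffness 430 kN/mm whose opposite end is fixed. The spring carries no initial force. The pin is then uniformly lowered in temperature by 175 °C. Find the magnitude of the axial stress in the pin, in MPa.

If the spring were absent the pin would shorten by αΔT L = 11.9×10⁻⁶ × 175 × 525 = 1.093 mm.
With a force P in the spring, the elastic change of the pin is PL/(AE) and that of the spring is P/k; compatibility requires their sum to equal δ_free.
P [ L/(AE) + 1/k ] = δ_free → P [ 525/(2600×26×10³) + 1/(430×10³) ] = 1.093.
P = 1.093 / 1.009×10⁻⁵ = 108300 N.
σ = P/A = 108300/2600 = 41.67 MPa.

σ ≈ 41.7 MPa (tensile)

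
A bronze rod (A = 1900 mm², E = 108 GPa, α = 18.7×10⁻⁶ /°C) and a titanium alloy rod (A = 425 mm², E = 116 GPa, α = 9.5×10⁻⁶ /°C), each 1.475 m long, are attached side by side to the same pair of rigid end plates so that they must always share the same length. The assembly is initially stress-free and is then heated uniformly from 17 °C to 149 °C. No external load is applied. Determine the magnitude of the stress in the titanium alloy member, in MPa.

Both members must finish at the same length. With the larger α, the bronze tends to over-expand; the plates restrain it, putting the bronze in compression and the titanium alloy in tension. With no external load the two internal forces are equal and opposite, magnitude P.
Equating the net (thermal + elastic) strains gives |α₁ − α₂|·ΔT = P·[1/(A₁E₁) + 1/(A₂E₂)].
|α₁ − α₂|·ΔT = 9.2×10⁻⁶ × 132 = 0.001214.
1/(A₁E₁) + 1/(A₂E₂) = 1/(1900×108×10³) + 1/(425×116×10³) = 2.516×10⁻⁸ N⁻¹.
So P = 0.001214 / 2.516×10⁻⁸ = 48.27 kN.
σ_{titanium alloy} = P/A₂ = 48270/425 = 113.6 MPa, tensile.

σ ≈ 114 MPa (tensile)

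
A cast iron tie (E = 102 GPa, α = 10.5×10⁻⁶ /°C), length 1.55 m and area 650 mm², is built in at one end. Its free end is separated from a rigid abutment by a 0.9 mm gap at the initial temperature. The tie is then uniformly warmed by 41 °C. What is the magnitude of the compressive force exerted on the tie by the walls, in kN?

P ≈ 0 kN

Free thermal elongation = αΔT L = 10.5×10⁻⁶ × 41 × 1550 = 0.6673 mm.
This is smaller than the 0.9 mm clearance, so the tie expands freely without reaching the stop — the stress is zero.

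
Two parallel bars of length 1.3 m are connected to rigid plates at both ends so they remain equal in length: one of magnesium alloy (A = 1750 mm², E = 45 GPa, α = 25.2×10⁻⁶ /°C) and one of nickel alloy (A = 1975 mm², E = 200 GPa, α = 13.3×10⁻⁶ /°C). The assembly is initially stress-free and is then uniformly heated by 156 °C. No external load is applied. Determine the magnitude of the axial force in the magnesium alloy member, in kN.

Both members must finish at the same length. With the larger α, the magnesium alloy tends to over-expand; the plates restrain it, putting the magnesium alloy in compression and the nickel alloy in tension. With no external load the two internal forces are equal and opposite, magnitude P.
Compatibility of the two members (thermal + elastic change equal): (α₁ − α₂)ΔT = P·[1/(A₁E₁) + 1/(A₂E₂)].
|α₁ − α₂|·ΔT = 11.9×10⁻⁶ × 156 = 0.001856.
1/(A₁E₁) + 1/(A₂E₂) = 1/(1750×45×10³) + 1/(1975×200×10³) = 1.523×10⁻⁸ N⁻¹.
So P = 0.001856 / 1.523×10⁻⁸ = 121.9 kN.

P ≈ 122 kN (compressive in the magnesium alloy)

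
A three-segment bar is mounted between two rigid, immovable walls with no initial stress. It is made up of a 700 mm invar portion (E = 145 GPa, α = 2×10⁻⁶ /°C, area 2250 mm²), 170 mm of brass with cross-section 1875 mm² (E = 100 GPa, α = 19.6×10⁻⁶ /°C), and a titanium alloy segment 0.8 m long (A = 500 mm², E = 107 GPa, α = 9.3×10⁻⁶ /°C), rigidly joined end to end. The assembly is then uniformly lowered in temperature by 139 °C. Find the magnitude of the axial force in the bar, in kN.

If the supports were absent, the total length change would be Σ αᵢΔT Lᵢ = 2×10⁻⁶×139×700 + 19.6×10⁻⁶×139×170 + 9.3×10⁻⁶×139×800 = 1.692 mm.
The walls prevent any net length change, so an axial force P (same in every segment) develops. Compatibility: P · Σ Lᵢ/(AᵢEᵢ) = δ_free.
Σ Lᵢ/(AᵢEᵢ) = 700/(2250×145×10³) + 170/(1875×100×10³) + 800/(500×107×10³) = 1.801×10⁻⁵ mm/N.
P = 1.692 / 1.801×10⁻⁵ = 93970 N = 93.97 kN, tensile.

P ≈ 94 kN (tensile)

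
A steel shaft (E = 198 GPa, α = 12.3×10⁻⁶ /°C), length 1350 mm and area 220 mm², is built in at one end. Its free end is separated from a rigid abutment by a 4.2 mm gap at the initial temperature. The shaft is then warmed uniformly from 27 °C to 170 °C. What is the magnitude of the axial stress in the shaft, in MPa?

Unrestrained expansion: δ_free = αΔT L = 12.3×10⁻⁶ × 143 × 1350 = 2.375 mm.
Since δ_free = 2.37 mm is less than the 4.2 mm gap, the shaft never touches the wall. No axial force develops.

σ ≈ 0 MPa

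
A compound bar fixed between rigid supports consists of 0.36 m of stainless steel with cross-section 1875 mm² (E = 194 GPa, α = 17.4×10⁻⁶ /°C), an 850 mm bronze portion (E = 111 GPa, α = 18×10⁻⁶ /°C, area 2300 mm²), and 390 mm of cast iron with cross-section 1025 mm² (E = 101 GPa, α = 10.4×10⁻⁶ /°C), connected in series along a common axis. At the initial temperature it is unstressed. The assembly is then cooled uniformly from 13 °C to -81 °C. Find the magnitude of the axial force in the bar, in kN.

P ≈ 298 kN (tensile)

With the walls removed the bar would change length by δ_free = Σ αᵢΔT Lᵢ = 17.4×10⁻⁶×94×360 + 18×10⁻⁶×94×850 + 10.4×10⁻⁶×94×390 = 2.408 mm.
The rigid supports impose zero overall length change; the single axial force P common to all segments must satisfy P Σ Lᵢ/(AᵢEᵢ) = δ_free.
The series flexibility is Σ Lᵢ/(AᵢEᵢ) = 360/(1875×194×10³) + 850/(2300×111×10³) + 390/(1025×101×10³) = 8.086×10⁻⁶ mm/N.
Hence P = δ_free / Σ(L/AE) = 2.408/8.086×10⁻⁶ = 297.8 kN (tensile).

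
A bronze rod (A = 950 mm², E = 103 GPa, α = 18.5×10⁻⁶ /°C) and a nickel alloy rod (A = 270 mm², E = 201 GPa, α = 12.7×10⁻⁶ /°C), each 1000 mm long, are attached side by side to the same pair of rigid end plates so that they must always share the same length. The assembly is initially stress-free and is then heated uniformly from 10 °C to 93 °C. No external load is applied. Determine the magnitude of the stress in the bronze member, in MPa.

σ ≈ 17.7 MPa (compressive)

The bronze has the larger α, so on heating it would change length more than the nickel alloy if both were free. The rigid plates force a common final length, so the bronze is put into compression and the nickel alloy into tension, with equal and opposite forces P (no external load).
Setting the final lengths equal and cancelling L: (α₁ − α₂)ΔT = P/(A₁E₁) + P/(A₂E₂).
|α₁ − α₂|·ΔT = 5.8×10⁻⁶ × 83 = 0.0004814.
1/(A₁E₁) + 1/(A₂E₂) = 1/(950×103×10³) + 1/(270×201×10³) = 2.865×10⁻⁸ N⁻¹.
P = 0.0004814 / 2.865×10⁻⁸ = 16810 N = 16.81 kN.
σ_{bronze} = P/A₁ = 16810/950 = 17.69 MPa, compressive.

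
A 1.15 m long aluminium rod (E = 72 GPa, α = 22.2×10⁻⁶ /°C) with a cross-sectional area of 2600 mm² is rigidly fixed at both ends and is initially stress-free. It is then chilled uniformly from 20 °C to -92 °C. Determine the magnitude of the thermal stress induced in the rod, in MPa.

σ ≈ 179 MPa (tensile)

The supports are rigid, so the total axial strain is zero. The restrained thermal strain is ε = αΔT = 22.2×10⁻⁶ × 112 = 2486.4×10⁻⁶.
Hence σ = E·αΔT = 72×10³ × 2486.4×10⁻⁶ = 179 MPa, tensile.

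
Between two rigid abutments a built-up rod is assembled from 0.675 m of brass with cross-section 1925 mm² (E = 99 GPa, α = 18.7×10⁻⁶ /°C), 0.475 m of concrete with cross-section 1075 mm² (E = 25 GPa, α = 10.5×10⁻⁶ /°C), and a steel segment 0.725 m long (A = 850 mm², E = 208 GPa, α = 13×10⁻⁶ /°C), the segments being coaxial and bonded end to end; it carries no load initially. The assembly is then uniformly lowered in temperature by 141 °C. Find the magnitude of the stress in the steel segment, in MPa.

With the walls removed the bar would change length by δ_free = Σ αᵢΔT Lᵢ = 18.7×10⁻⁶×141×675 + 10.5×10⁻⁶×141×475 + 13×10⁻⁶×141×725 = 3.812 mm.
The rigid supports impose zero overall length change; the single axial force P common to all segments must satisfy P Σ Lᵢ/(AᵢEᵢ) = δ_free.
The series flexibility is Σ Lᵢ/(AᵢEᵢ) = 675/(1925×99×10³) + 475/(1075×25×10³) + 725/(850×208×10³) = 2.532×10⁻⁵ mm/N.
So P = 3.812 / 2.532×10⁻⁵ = 150.6 kN, tensile.
σ_{steel} = P / A = 150600 / 850 = 177.1 MPa.

σ ≈ 177 MPa (tensile)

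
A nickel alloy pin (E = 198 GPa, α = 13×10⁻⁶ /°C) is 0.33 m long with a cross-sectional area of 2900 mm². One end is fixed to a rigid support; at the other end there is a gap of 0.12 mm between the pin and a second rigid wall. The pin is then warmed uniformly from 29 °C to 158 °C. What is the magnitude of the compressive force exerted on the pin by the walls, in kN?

P ≈ 754 kN

If the wall were absent the pin would grow by αΔT L = 13×10⁻⁶ × 129 × 330 = 0.5534 mm.
The gap closes (δ_free > 0.12 mm) and the wall then resists a further 0.5534 − 0.12 = 0.4334 mm of expansion.
Compatibility: PL/(AE) = 0.4334 mm, so σ = P/A = E × (0.4334/330) = 260 MPa.
Force on the wall = σA = 260 × 2900 mm² = 754.1 kN.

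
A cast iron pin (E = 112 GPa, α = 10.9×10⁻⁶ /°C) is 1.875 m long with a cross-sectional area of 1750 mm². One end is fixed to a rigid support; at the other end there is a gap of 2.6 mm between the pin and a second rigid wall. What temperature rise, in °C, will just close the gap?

ΔT ≈ 127 °C

Contact occurs when the free expansion equals the gap: αΔT L = 2.6 mm.
ΔT = 2.6 / (10.9×10⁻⁶ × 1875) = 127.2 °C.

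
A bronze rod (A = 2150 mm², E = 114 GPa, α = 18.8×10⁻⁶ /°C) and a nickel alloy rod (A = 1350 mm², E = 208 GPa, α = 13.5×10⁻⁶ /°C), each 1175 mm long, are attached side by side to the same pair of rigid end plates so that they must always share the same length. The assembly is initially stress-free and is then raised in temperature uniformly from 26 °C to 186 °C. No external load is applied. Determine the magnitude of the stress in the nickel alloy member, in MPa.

Equilibrium of a rigid end plate with no external load gives equal and opposite internal forces ±P in the two members. Since α_{bronze} > α_{nickel alloy}, heating drives the bronze into compression and the nickel alloy into tension.
Compatibility of the two members (thermal + elastic change equal): (α₁ − α₂)ΔT = P·[1/(A₁E₁) + 1/(A₂E₂)].
|α₁ − α₂|·ΔT = 5.3×10⁻⁶ × 160 = 0.000848.
1/(A₁E₁) + 1/(A₂E₂) = 1/(2150×114×10³) + 1/(1350×208×10³) = 7.641×10⁻⁹ N⁻¹.
So P = 0.000848 / 7.641×10⁻⁹ = 111 kN.
σ_{nickel alloy} = P/A₂ = 111000/1350 = 82.21 MPa, tensile.

σ ≈ 82.2 MPa (tensile)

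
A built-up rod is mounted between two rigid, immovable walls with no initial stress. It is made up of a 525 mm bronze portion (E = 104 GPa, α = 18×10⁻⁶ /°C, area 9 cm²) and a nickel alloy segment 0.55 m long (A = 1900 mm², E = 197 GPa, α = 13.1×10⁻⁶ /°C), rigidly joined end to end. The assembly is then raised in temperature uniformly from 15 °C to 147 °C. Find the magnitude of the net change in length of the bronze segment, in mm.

|ΔL| ≈ 0.495 mm

With the walls removed the bar would change length by δ_free = Σ αᵢΔT Lᵢ = 18×10⁻⁶×132×525 + 13.1×10⁻⁶×132×550 = 2.198 mm.
Since the ends are fixed, an axial force P builds up, equal in every segment, with P · Σ Lᵢ/(AᵢEᵢ) = δ_free.
The series flexibility is Σ Lᵢ/(AᵢEᵢ) = 525/(900×104×10³) + 550/(1900×197×10³) = 7.078×10⁻⁶ mm/N.
Hence P = δ_free / Σ(L/AE) = 2.198/7.078×10⁻⁶ = 310.6 kN (compressive).
For the bronze segment, free thermal change = 18×10⁻⁶×132×525 = 1.247 mm and elastic change from P = 310600×525/(900×104×10³) = 1.742 mm; these oppose, so the net change is 0.495 mm (segment shortens).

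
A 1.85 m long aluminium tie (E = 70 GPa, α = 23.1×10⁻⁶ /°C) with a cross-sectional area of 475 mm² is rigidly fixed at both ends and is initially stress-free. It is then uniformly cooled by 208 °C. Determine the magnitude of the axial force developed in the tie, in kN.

P ≈ 160 kN (tensile)

The ends cannot move, so σ = EαΔT = 70×10³ × 23.1×10⁻⁶ × 208 = 336.3 MPa.
Axial force P = σA = 336.3 × 475 = 159800 N = 159.8 kN, tensile.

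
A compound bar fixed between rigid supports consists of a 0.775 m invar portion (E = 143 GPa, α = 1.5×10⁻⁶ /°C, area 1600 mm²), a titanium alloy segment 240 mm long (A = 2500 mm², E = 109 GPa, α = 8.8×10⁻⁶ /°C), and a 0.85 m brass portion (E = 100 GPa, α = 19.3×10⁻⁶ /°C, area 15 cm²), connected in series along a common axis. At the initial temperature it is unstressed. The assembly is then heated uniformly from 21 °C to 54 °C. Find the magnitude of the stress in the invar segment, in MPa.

σ ≈ 40.9 MPa (compressive)

With the walls removed the bar would change length by δ_free = Σ αᵢΔT Lᵢ = 1.5×10⁻⁶×33×775 + 8.8×10⁻⁶×33×240 + 19.3×10⁻⁶×33×850 = 0.6494 mm.
The rigid supports impose zero overall length change; the single axial force P common to all segments must satisfy P Σ Lᵢ/(AᵢEᵢ) = δ_free.
Σ Lᵢ/(AᵢEᵢ) = 775/(1600×143×10³) + 240/(2500×109×10³) + 850/(1500×100×10³) = 9.935×10⁻⁶ mm/N.
So P = 0.6494 / 9.935×10⁻⁶ = 65.37 kN, compressive.
σ_{invar} = P / A = 65370 / 1600 = 40.86 MPa.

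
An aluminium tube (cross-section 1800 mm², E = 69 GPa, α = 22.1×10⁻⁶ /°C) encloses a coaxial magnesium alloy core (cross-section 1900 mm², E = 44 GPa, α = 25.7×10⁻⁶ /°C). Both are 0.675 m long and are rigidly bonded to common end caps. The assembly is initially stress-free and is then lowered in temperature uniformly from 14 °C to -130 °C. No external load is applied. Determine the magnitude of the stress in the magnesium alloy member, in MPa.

The magnesium alloy has the larger α, so on cooling it would change length more than the aluminium if both were free. The rigid plates force a common final length, so the magnesium alloy is put into tension and the aluminium into compression, with equal and opposite forces P (no external load).
Equating the net (thermal + elastic) strains gives |α₁ − α₂|·ΔT = P·[1/(A₁E₁) + 1/(A₂E₂)].
|α₁ − α₂|·ΔT = 3.6×10⁻⁶ × 144 = 0.0005184.
1/(A₁E₁) + 1/(A₂E₂) = 1/(1800×69×10³) + 1/(1900×44×10³) = 2.001×10⁻⁸ N⁻¹.
P = 0.0005184 / 2.001×10⁻⁸ = 25900 N = 25.9 kN.
σ_{magnesium alloy} = P/A₂ = 25900/1900 = 13.63 MPa, tensile.

σ ≈ 13.6 MPa (tensile)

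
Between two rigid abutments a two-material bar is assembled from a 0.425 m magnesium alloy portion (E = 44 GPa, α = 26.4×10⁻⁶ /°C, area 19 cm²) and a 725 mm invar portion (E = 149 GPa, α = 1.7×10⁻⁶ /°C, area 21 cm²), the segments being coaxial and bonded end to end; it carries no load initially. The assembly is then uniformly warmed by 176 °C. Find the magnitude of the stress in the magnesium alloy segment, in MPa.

σ ≈ 156 MPa (compressive)

With the walls removed the bar would change length by δ_free = Σ αᵢΔT Lᵢ = 26.4×10⁻⁶×176×425 + 1.7×10⁻⁶×176×725 = 2.192 mm.
Since the ends are fixed, an axial force P builds up, equal in every segment, with P · Σ Lᵢ/(AᵢEᵢ) = δ_free.
Σ Lᵢ/(AᵢEᵢ) = 425/(1900×44×10³) + 725/(2100×149×10³) = 7.401×10⁻⁶ mm/N.
Hence P = δ_free / Σ(L/AE) = 2.192/7.401×10⁻⁶ = 296.1 kN (compressive).
σ_{magnesium alloy} = P / A = 296100 / 1900 = 155.9 MPa.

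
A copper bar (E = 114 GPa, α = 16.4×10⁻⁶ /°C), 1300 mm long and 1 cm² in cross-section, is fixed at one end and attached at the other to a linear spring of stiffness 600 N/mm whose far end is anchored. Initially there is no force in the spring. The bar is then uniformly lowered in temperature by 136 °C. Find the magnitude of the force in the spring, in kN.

The unrestrained thermal change is αΔT L = 16.4×10⁻⁶ × 136 × 1300 = 2.9 mm.
With a force P in the spring, the elastic change of the bar is PL/(AE) and that of the spring is P/k; compatibility requires their sum to equal δ_free.
P [ L/(AE) + 1/k ] = δ_free → P [ 1300/(100×114×10³) + 1/(600) ] = 2.9.
P = 2.9 / 0.001781 = 1628 N.

P ≈ 1.63 kN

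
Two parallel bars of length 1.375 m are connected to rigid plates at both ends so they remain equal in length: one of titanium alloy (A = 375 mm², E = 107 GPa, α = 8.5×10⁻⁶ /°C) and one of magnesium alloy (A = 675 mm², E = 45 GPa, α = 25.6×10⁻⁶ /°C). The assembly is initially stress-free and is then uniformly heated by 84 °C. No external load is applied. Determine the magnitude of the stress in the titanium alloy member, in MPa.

σ ≈ 66.2 MPa (tensile)

Equilibrium of a rigid end plate with no external load gives equal and opposite internal forces ±P in the two members. Since α_{magnesium alloy} > α_{titanium alloy}, heating drives the magnesium alloy into compression and the titanium alloy into tension.
Equating the net (thermal + elastic) strains gives |α₁ − α₂|·ΔT = P·[1/(A₁E₁) + 1/(A₂E₂)].
|α₁ − α₂|·ΔT = 17.1×10⁻⁶ × 84 = 0.001436.
1/(A₁E₁) + 1/(A₂E₂) = 1/(375×107×10³) + 1/(675×45×10³) = 5.784×10⁻⁸ N⁻¹.
P = 0.001436 / 5.784×10⁻⁸ = 24830 N = 24.83 kN.
σ_{titanium alloy} = P/A₁ = 24830/375 = 66.22 MPa, tensile.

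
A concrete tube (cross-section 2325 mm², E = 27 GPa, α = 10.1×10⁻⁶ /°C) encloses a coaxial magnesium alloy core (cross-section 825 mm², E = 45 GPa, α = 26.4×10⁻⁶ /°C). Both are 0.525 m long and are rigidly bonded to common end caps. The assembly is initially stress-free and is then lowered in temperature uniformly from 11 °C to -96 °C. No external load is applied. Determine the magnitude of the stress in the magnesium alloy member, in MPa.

Both members must finish at the same length. With the larger α, the magnesium alloy tends to over-contract; the plates restrain it, putting the magnesium alloy in tension and the concrete in compression. With no external load the two internal forces are equal and opposite, magnitude P.
Compatibility of the two members (thermal + elastic change equal): (α₁ − α₂)ΔT = P·[1/(A₁E₁) + 1/(A₂E₂)].
|α₁ − α₂|·ΔT = 16.3×10⁻⁶ × 107 = 0.001744.
1/(A₁E₁) + 1/(A₂E₂) = 1/(2325×27×10³) + 1/(825×45×10³) = 4.287×10⁻⁸ N⁻¹.
So P = 0.001744 / 4.287×10⁻⁸ = 40.69 kN.
σ_{magnesium alloy} = P/A₂ = 40690/825 = 49.32 MPa, tensile.

σ ≈ 49.3 MPa (tensile)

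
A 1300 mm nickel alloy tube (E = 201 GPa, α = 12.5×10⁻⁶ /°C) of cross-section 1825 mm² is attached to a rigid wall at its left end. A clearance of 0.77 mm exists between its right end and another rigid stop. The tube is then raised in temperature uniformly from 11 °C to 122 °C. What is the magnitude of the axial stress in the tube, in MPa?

σ ≈ 160 MPa (compressive)

Unrestrained expansion: δ_free = αΔT L = 12.5×10⁻⁶ × 111 × 1300 = 1.804 mm.
The gap closes (δ_free > 0.77 mm) and the wall then resists a further 1.804 − 0.77 = 1.034 mm of expansion.
That suppressed elongation corresponds to σ = E·Δ/L = 201×10³ × 1.034/1300 = 159.8 MPa.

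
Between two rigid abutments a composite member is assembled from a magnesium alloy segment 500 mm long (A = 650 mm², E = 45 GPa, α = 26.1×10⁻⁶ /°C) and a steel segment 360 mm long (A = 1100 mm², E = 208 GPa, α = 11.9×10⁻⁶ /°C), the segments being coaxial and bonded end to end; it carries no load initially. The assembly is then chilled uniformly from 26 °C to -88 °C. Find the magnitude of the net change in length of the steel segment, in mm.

|ΔL| ≈ 0.322 mm

If the supports were absent, the total length change would be Σ αᵢΔT Lᵢ = 26.1×10⁻⁶×114×500 + 11.9×10⁻⁶×114×360 = 1.976 mm.
The walls prevent any net length change, so an axial force P (same in every segment) develops. Compatibility: P · Σ Lᵢ/(AᵢEᵢ) = δ_free.
The series flexibility is Σ Lᵢ/(AᵢEᵢ) = 500/(650×45×10³) + 360/(1100×208×10³) = 1.867×10⁻⁵ mm/N.
Hence P = δ_free / Σ(L/AE) = 1.976/1.867×10⁻⁵ = 105.9 kN (tensile).
For the steel segment, free thermal change = 11.9×10⁻⁶×114×360 = 0.4884 mm and elastic change from P = 105900×360/(1100×208×10³) = 0.1666 mm; these oppose, so the net change is 0.322 mm (segment shortens).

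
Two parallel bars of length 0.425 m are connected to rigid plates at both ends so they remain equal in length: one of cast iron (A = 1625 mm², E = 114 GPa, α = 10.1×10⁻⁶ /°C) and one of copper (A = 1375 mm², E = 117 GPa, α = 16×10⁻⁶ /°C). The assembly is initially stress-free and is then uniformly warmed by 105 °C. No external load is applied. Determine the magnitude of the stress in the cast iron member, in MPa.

σ ≈ 32.8 MPa (tensile)

Both members must finish at the same length. With the larger α, the copper tends to over-expand; the plates restrain it, putting the copper in compression and the cast iron in tension. With no external load the two internal forces are equal and opposite, magnitude P.
Compatibility of the two members (thermal + elastic change equal): (α₁ − α₂)ΔT = P·[1/(A₁E₁) + 1/(A₂E₂)].
|α₁ − α₂|·ΔT = 5.9×10⁻⁶ × 105 = 0.0006195.
1/(A₁E₁) + 1/(A₂E₂) = 1/(1625×114×10³) + 1/(1375×117×10³) = 1.161×10⁻⁸ N⁻¹.
So P = 0.0006195 / 1.161×10⁻⁸ = 53.34 kN.
σ_{cast iron} = P/A₁ = 53340/1625 = 32.82 MPa, tensile.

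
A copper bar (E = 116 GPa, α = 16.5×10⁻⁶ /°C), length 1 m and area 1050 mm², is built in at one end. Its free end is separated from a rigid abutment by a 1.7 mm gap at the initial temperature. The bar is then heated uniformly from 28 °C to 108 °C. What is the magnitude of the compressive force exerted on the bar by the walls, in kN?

P ≈ 0 kN

Free thermal elongation = αΔT L = 16.5×10⁻⁶ × 80 × 1000 = 1.32 mm.
This is smaller than the 1.7 mm clearance, so the bar expands freely without reaching the stop — the stress is zero.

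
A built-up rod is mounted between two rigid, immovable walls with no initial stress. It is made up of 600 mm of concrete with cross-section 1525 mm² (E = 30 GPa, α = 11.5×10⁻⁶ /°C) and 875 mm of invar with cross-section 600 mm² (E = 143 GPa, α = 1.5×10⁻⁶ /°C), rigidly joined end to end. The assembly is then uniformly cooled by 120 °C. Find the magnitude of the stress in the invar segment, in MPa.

σ ≈ 70.5 MPa (tensile)

With the walls removed the bar would change length by δ_free = Σ αᵢΔT Lᵢ = 11.5×10⁻⁶×120×600 + 1.5×10⁻⁶×120×875 = 0.9855 mm.
The rigid supports impose zero overall length change; the single axial force P common to all segments must satisfy P Σ Lᵢ/(AᵢEᵢ) = δ_free.
Σ Lᵢ/(AᵢEᵢ) = 600/(1525×30×10³) + 875/(600×143×10³) = 2.331×10⁻⁵ mm/N.
So P = 0.9855 / 2.331×10⁻⁵ = 42.27 kN, tensile.
σ_{invar} = P / A = 42270 / 600 = 70.45 MPa.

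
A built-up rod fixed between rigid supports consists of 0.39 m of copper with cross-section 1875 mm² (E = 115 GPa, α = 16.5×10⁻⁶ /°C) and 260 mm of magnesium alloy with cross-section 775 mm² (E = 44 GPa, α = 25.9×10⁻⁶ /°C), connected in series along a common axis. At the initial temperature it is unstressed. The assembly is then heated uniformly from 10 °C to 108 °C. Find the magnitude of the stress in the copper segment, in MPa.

Free thermal expansion of the whole bar: Σ αᵢΔT Lᵢ = 16.5×10⁻⁶×98×390 + 25.9×10⁻⁶×98×260 = 1.291 mm.
Since the ends are fixed, an axial force P builds up, equal in every segment, with P · Σ Lᵢ/(AᵢEᵢ) = δ_free.
The series flexibility is Σ Lᵢ/(AᵢEᵢ) = 390/(1875×115×10³) + 260/(775×44×10³) = 9.433×10⁻⁶ mm/N.
P = 1.291 / 9.433×10⁻⁶ = 136800 N = 136.8 kN, compressive.
σ_{copper} = P / A = 136800 / 1875 = 72.96 MPa.

σ ≈ 73 MPa (compressive)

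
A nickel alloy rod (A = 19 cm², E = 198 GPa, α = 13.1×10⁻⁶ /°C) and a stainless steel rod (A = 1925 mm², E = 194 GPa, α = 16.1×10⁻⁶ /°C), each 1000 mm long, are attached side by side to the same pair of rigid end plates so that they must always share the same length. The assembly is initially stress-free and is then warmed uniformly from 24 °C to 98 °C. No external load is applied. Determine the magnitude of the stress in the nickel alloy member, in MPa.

The stainless steel has the larger α, so on heating it would change length more than the nickel alloy if both were free. The rigid plates force a common final length, so the stainless steel is put into compression and the nickel alloy into tension, with equal and opposite forces P (no external load).
Compatibility of the two members (thermal + elastic change equal): (α₁ − α₂)ΔT = P·[1/(A₁E₁) + 1/(A₂E₂)].
|α₁ − α₂|·ΔT = 3×10⁻⁶ × 74 = 0.000222.
1/(A₁E₁) + 1/(A₂E₂) = 1/(1900×198×10³) + 1/(1925×194×10³) = 5.336×10⁻⁹ N⁻¹.
So P = 0.000222 / 5.336×10⁻⁹ = 41.61 kN.
σ_{nickel alloy} = P/A₁ = 41610/1900 = 21.9 MPa, tensile.

σ ≈ 21.9 MPa (tensile)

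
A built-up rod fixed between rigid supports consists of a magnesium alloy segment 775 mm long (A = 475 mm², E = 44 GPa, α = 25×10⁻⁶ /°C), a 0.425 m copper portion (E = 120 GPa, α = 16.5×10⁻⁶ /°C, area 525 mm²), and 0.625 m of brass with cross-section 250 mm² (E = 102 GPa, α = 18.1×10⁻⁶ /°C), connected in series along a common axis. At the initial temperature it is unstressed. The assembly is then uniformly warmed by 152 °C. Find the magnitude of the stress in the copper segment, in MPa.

σ ≈ 160 MPa (compressive)

If the supports were absent, the total length change would be Σ αᵢΔT Lᵢ = 25×10⁻⁶×152×775 + 16.5×10⁻⁶×152×425 + 18.1×10⁻⁶×152×625 = 5.73 mm.
The walls prevent any net length change, so an axial force P (same in every segment) develops. Compatibility: P · Σ Lᵢ/(AᵢEᵢ) = δ_free.
The series flexibility is Σ Lᵢ/(AᵢEᵢ) = 775/(475×44×10³) + 425/(525×120×10³) + 625/(250×102×10³) = 6.834×10⁻⁵ mm/N.
So P = 5.73 / 6.834×10⁻⁵ = 83.85 kN, compressive.
σ_{copper} = P / A = 83850 / 525 = 159.7 MPa.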